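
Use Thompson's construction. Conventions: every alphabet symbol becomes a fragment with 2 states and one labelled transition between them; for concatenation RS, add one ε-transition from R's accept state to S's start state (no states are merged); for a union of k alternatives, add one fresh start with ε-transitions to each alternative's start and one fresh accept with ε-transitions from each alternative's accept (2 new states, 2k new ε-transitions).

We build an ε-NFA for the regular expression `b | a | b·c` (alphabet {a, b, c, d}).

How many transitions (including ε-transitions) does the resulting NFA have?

Building bottom-up:
Each of the 4 symbol leaves contributes 1 transition (1 symbol, 0 ε).
  b·c : 3 transitions (2 symbol, 1 ε)
  b | a | b·c : 11 transitions (4 symbol, 7 ε)

11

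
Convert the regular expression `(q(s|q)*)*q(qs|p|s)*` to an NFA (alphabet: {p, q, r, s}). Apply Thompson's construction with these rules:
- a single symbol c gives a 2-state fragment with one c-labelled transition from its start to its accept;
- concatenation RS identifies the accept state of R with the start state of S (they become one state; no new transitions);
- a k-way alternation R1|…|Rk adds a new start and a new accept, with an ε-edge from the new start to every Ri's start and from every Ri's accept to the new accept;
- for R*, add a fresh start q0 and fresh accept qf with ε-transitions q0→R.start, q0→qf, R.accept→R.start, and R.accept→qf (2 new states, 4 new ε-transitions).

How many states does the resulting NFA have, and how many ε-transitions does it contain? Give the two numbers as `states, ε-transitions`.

22, 22

Building bottom-up:
Each of the 8 symbol leaves contributes 2 states and 0 ε-transitions.
  s|q : 6 states, 4 ε-transitions
  (s|q)* : 8 states, 8 ε-transitions
  q(s|q)* : 9 states, 8 ε-transitions
  (q(s|q)*)* : 11 states, 12 ε-transitions
  qs : 3 states, 0 ε-transitions
  qs|p|s : 9 states, 6 ε-transitions
  (qs|p|s)* : 11 states, 10 ε-transitions
  (q(s|q)*)*q(qs|p|s)* : 22 states, 22 ε-transitions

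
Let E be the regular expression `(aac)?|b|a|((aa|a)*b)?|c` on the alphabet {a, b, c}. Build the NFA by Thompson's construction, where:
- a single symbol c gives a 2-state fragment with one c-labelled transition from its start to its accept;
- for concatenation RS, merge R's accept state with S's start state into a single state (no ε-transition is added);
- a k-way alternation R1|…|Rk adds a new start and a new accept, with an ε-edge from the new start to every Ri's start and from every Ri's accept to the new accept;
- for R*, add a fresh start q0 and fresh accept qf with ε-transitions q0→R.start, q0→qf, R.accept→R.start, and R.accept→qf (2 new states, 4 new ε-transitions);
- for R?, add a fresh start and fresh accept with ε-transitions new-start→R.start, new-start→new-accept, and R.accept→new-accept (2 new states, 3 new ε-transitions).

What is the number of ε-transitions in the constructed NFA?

Bottom-up over the parse tree:
Each of the 10 symbol leaves contributes 0 ε-transitions.
  aac → 0 ε-transitions
  (aac)? → 3 ε-transitions
  aa → 0 ε-transitions
  aa|a → 4 ε-transitions
  (aa|a)* → 8 ε-transitions
  (aa|a)*b → 8 ε-transitions
  ((aa|a)*b)? → 11 ε-transitions
  (aac)?|b|a|((aa|a)*b)?|c → 24 ε-transitions

24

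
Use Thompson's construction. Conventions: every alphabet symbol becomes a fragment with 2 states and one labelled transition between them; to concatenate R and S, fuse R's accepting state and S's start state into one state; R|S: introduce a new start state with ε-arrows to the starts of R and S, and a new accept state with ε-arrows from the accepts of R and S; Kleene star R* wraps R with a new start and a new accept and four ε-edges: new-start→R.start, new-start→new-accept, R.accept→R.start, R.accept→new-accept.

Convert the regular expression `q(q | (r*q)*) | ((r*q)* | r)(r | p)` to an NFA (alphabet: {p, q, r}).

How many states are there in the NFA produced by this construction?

30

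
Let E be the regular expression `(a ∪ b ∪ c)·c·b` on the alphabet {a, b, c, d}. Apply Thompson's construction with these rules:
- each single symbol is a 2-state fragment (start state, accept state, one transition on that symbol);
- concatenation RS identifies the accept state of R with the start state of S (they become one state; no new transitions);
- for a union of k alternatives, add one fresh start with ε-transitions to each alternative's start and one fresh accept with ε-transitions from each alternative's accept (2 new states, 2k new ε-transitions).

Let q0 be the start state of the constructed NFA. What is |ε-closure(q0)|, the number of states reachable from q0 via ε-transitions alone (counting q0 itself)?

4

Compute the ε-closure size of each fragment's start state recursively; a symbol fragment's start has no outgoing ε-edge, so its closure is just itself (size 1).
  a ∪ b ∪ c → |closure| = 1 + 1 + 1 + 1 = 4 (the new accept is not ε-reachable since no branch accepts ε)
  (a ∪ b ∪ c)·c·b → same as the first factor's closure: |closure| = 4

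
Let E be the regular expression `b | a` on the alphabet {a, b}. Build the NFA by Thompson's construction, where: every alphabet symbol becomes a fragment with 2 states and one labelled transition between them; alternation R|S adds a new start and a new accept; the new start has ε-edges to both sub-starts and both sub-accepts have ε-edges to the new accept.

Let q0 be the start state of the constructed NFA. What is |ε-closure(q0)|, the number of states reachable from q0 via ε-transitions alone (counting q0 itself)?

Let C(F) = |ε-closure(F.start)| within fragment F, and note whether F accepts ε. Symbol fragments have C = 1 and do not accept ε. Then:
  b | a — new start ε-reaches every alternative's start; none of them accept ε, so the new accept is not reached: C = 1 + 1 + 1 = 3

3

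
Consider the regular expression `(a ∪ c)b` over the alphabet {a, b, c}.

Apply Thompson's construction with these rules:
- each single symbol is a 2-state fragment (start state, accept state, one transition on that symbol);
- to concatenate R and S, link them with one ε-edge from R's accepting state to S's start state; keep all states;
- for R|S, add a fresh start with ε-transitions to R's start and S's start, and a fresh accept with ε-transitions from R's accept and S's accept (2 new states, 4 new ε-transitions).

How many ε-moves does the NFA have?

Building bottom-up:
Each of the 3 symbol leaves contributes 0 ε-transitions.
  a ∪ c — 4 ε-transitions
  (a ∪ c)b — 5 ε-transitions

5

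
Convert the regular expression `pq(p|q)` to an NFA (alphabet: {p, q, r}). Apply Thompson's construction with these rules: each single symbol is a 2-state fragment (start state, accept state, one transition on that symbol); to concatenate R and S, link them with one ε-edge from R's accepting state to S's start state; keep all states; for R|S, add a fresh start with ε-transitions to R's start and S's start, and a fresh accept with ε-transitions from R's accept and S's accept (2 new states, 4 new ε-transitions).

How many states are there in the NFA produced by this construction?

10

By structural recursion:
Each of the 4 symbol leaves contributes a 2-state fragment.
  p|q : 6 states
  pq(p|q) : 10 states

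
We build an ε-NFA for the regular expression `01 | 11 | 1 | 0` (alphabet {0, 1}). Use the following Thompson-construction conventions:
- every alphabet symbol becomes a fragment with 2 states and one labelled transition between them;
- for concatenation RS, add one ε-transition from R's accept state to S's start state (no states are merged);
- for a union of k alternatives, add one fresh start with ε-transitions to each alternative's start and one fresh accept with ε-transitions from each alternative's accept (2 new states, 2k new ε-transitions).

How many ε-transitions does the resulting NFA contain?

10

Bottom-up over the parse tree:
Each of the 6 symbol leaves contributes 0 ε-transitions.
  01 = 1 ε-transition
  11 = 1 ε-transition
  01 | 11 | 1 | 0 = 10 ε-transitions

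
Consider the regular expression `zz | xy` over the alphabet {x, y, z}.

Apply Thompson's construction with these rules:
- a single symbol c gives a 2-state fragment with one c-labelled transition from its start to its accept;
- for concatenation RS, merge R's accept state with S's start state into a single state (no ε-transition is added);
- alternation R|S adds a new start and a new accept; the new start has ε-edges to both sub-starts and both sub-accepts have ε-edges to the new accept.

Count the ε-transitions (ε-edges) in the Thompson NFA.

4

Bottom-up over the parse tree:
Each of the 4 symbol leaves contributes 0 ε-transitions.
  zz — 0 ε-transitions
  xy — 0 ε-transitions
  zz | xy — 4 ε-transitions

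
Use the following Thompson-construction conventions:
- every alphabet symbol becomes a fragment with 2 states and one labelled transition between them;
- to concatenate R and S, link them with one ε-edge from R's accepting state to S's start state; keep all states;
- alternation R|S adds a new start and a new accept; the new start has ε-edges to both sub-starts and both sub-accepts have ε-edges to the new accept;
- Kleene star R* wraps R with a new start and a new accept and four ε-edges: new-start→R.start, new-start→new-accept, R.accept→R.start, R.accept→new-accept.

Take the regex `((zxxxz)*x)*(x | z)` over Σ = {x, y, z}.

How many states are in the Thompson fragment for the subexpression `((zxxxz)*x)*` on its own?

Fragment for `((zxxxz)*x)*`:
Each of the 6 symbol leaves contributes a 2-state fragment.
  zxxxz : 10 states
  (zxxxz)* : 12 states
  (zxxxz)*x : 14 states
  ((zxxxz)*x)* : 16 states

16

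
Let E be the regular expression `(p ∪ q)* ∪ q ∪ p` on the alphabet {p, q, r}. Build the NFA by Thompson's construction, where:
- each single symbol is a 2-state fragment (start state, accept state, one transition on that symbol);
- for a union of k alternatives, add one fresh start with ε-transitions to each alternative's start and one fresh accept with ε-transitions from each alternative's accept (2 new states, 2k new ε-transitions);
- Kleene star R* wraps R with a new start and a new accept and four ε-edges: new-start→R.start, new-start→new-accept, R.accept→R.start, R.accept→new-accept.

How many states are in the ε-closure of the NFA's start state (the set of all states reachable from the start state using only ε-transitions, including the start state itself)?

9

Work bottom-up. For each fragment F, track |ε-closure(F.start)| and whether F's accept lies in that closure (i.e. whether F accepts ε). A single-symbol fragment has closure size 1 and does not accept ε.
  p ∪ q — |closure| = 1 + 1 + 1 = 3 (the new accept is not ε-reachable since no branch accepts ε)
  (p ∪ q)* — |closure| = 1 (new start) + 3 (body) + 1 (new accept) = 5
  (p ∪ q)* ∪ q ∪ p — |closure| = 1 (new start) + (5 + 1 + 1) + 1 (new accept, since some branch ε-reaches its own accept) = 9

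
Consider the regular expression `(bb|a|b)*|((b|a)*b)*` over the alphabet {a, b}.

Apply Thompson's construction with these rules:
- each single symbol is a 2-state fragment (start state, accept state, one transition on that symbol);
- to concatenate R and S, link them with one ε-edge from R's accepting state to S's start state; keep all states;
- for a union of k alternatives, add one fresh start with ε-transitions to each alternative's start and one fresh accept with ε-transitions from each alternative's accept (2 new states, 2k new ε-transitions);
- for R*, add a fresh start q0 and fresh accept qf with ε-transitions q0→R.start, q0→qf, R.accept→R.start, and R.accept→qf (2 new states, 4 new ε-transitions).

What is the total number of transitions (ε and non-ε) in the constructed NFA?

35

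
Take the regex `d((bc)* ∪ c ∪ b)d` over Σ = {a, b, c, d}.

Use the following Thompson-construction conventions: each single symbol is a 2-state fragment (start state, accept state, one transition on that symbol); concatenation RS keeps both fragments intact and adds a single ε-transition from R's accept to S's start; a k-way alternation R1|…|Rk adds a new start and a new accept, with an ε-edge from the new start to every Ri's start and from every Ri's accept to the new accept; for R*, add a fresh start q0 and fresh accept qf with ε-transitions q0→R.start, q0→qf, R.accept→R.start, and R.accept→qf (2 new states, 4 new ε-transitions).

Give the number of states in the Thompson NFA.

Bottom-up over the parse tree:
Each of the 6 symbol leaves contributes a 2-state fragment.
  bc → 4 states
  (bc)* → 6 states
  (bc)* ∪ c ∪ b → 12 states
  d((bc)* ∪ c ∪ b)d → 16 states

16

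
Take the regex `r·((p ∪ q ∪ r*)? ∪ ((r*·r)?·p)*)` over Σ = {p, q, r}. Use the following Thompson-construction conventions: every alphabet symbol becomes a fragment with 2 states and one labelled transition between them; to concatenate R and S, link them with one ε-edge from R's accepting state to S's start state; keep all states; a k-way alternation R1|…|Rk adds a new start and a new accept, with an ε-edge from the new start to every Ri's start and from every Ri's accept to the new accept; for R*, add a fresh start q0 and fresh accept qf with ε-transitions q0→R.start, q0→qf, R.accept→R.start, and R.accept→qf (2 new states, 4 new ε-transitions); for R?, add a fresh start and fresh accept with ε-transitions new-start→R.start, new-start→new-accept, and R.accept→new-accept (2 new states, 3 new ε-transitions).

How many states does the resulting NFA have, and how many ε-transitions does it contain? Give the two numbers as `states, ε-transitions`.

28, 31

Building bottom-up:
Each of the 7 symbol leaves contributes 2 states and 0 ε-transitions.
  r* = 4 states, 4 ε-transitions
  p ∪ q ∪ r* = 10 states, 10 ε-transitions
  (p ∪ q ∪ r*)? = 12 states, 13 ε-transitions
  r* = 4 states, 4 ε-transitions
  r*·r = 6 states, 5 ε-transitions
  (r*·r)? = 8 states, 8 ε-transitions
  (r*·r)?·p = 10 states, 9 ε-transitions
  ((r*·r)?·p)* = 12 states, 13 ε-transitions
  (p ∪ q ∪ r*)? ∪ ((r*·r)?·p)* = 26 states, 30 ε-transitions
  r·((p ∪ q ∪ r*)? ∪ ((r*·r)?·p)*) = 28 states, 31 ε-transitions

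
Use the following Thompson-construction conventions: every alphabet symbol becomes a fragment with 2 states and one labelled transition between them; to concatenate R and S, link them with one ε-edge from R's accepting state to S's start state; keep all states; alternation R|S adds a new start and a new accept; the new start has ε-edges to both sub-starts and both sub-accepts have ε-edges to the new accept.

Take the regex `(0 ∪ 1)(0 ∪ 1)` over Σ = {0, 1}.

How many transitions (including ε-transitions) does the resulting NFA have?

13

Building bottom-up:
Each of the 4 symbol leaves contributes 1 transition (1 symbol, 0 ε).
  0 ∪ 1 — 6 transitions (2 symbol, 4 ε)
  0 ∪ 1 — 6 transitions (2 symbol, 4 ε)
  (0 ∪ 1)(0 ∪ 1) — 13 transitions (4 symbol, 9 ε)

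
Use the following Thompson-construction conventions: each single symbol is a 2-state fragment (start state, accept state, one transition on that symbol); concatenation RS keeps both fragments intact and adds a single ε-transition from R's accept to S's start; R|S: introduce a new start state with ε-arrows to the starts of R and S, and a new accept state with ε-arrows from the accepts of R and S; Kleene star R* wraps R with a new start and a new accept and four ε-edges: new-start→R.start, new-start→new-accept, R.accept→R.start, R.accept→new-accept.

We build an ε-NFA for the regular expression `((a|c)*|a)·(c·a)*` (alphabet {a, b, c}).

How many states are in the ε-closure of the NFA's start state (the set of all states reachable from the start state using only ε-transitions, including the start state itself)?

11

Let C(F) = |ε-closure(F.start)| within fragment F, and note whether F accepts ε. Symbol fragments have C = 1 and do not accept ε. Then:
  a|c : new start ε-reaches every alternative's start; none of them accept ε, so the new accept is not reached: |closure| = 1 + 1 + 1 = 3
  (a|c)* : new start has ε-edges to the inner start and to the new accept, so |closure| = 2 + 3 = 5
  (a|c)*|a : |closure| = 1 (new start) + (5 + 1) + 1 (new accept, since some branch ε-reaches its own accept) = 8
  c·a : same as the first factor's closure: |closure| = 1
  (c·a)* : new start has ε-edges to the inner start and to the new accept, so |closure| = 2 + 1 = 3
  ((a|c)*|a)·(c·a)* : |closure| = 8 + 3 = 11 (closure spills across the concat boundary because the left factor accepts ε)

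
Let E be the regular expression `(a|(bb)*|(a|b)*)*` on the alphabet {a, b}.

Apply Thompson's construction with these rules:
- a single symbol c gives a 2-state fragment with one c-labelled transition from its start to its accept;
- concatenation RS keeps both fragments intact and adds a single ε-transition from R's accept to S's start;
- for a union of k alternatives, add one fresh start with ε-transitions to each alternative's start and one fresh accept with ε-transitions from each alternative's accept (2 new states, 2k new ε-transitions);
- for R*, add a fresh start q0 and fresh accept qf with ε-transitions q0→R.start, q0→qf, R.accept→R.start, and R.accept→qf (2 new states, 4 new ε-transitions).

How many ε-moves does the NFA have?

By structural recursion:
Each of the 5 symbol leaves contributes 0 ε-transitions.
  bb — 1 ε-transition
  (bb)* — 5 ε-transitions
  a|b — 4 ε-transitions
  (a|b)* — 8 ε-transitions
  a|(bb)*|(a|b)* — 19 ε-transitions
  (a|(bb)*|(a|b)*)* — 23 ε-transitions

23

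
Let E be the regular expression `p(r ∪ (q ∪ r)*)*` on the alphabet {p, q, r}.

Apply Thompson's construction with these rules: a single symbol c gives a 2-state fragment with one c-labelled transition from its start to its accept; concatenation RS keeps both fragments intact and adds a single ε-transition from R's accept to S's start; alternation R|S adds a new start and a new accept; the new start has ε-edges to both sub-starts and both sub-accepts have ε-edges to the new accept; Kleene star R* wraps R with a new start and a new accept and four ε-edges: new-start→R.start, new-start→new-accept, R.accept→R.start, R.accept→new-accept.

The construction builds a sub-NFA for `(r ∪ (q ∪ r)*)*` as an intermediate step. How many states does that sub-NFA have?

Fragment for `(r ∪ (q ∪ r)*)*`:
Each of the 3 symbol leaves contributes a 2-state fragment.
  q ∪ r — 6 states
  (q ∪ r)* — 8 states
  r ∪ (q ∪ r)* — 12 states
  (r ∪ (q ∪ r)*)* — 14 states

14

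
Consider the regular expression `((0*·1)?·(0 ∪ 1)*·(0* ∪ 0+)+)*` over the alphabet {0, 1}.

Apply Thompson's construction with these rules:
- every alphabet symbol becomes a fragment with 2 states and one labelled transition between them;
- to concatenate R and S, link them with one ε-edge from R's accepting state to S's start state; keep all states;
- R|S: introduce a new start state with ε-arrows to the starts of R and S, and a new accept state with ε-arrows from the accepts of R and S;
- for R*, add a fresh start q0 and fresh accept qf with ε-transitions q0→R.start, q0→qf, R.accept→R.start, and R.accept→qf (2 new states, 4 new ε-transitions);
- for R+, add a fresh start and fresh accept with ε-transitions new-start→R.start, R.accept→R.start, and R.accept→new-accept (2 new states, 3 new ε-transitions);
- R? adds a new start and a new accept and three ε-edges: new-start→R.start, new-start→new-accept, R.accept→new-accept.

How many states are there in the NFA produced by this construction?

Building bottom-up:
Each of the 6 symbol leaves contributes a 2-state fragment.
  0* = 4 states
  0*·1 = 6 states
  (0*·1)? = 8 states
  0 ∪ 1 = 6 states
  (0 ∪ 1)* = 8 states
  0* = 4 states
  0+ = 4 states
  0* ∪ 0+ = 10 states
  (0* ∪ 0+)+ = 12 states
  (0*·1)?·(0 ∪ 1)*·(0* ∪ 0+)+ = 28 states
  ((0*·1)?·(0 ∪ 1)*·(0* ∪ 0+)+)* = 30 states

30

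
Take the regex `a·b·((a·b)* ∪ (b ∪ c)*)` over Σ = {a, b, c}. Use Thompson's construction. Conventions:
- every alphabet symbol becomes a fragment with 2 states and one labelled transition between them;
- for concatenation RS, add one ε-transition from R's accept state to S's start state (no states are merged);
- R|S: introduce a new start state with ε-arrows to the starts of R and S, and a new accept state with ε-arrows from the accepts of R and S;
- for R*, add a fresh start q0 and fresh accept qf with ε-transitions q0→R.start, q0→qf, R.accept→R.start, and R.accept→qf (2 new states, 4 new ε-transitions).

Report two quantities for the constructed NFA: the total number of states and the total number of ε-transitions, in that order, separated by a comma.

Building bottom-up:
Each of the 6 symbol leaves contributes 2 states and 0 ε-transitions.
  a·b : 4 states, 1 ε-transition
  (a·b)* : 6 states, 5 ε-transitions
  b ∪ c : 6 states, 4 ε-transitions
  (b ∪ c)* : 8 states, 8 ε-transitions
  (a·b)* ∪ (b ∪ c)* : 16 states, 17 ε-transitions
  a·b·((a·b)* ∪ (b ∪ c)*) : 20 states, 19 ε-transitions

20, 19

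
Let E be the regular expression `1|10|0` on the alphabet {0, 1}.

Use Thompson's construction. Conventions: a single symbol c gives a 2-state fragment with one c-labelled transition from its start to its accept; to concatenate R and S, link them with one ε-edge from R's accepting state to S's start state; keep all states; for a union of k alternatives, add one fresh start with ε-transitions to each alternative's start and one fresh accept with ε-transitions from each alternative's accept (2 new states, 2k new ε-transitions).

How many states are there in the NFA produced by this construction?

10

Recursing over subexpressions:
Each of the 4 symbol leaves contributes a 2-state fragment.
  10 : 4 states
  1|10|0 : 10 states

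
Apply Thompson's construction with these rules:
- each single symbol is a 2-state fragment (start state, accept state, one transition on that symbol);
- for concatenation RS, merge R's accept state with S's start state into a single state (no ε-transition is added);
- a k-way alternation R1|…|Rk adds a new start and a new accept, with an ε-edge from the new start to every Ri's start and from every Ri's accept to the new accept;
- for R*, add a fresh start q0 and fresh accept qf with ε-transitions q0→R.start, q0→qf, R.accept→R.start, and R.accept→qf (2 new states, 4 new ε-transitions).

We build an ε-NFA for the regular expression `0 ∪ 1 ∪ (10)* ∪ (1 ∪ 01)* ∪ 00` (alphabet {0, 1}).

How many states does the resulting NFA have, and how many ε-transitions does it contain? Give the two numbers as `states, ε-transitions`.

23, 22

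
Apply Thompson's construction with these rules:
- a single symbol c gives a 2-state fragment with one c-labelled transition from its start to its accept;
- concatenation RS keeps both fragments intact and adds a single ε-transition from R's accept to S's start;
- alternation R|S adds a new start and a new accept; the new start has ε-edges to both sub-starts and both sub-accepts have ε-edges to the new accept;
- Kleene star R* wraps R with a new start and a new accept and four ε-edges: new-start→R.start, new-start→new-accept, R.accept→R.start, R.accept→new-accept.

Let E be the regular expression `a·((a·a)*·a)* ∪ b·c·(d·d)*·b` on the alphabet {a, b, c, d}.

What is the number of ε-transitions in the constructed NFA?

23

Bottom-up over the parse tree:
Each of the 9 symbol leaves contributes 0 ε-transitions.
  a·a → 1 ε-transition
  (a·a)* → 5 ε-transitions
  (a·a)*·a → 6 ε-transitions
  ((a·a)*·a)* → 10 ε-transitions
  a·((a·a)*·a)* → 11 ε-transitions
  d·d → 1 ε-transition
  (d·d)* → 5 ε-transitions
  b·c·(d·d)*·b → 8 ε-transitions
  a·((a·a)*·a)* ∪ b·c·(d·d)*·b → 23 ε-transitions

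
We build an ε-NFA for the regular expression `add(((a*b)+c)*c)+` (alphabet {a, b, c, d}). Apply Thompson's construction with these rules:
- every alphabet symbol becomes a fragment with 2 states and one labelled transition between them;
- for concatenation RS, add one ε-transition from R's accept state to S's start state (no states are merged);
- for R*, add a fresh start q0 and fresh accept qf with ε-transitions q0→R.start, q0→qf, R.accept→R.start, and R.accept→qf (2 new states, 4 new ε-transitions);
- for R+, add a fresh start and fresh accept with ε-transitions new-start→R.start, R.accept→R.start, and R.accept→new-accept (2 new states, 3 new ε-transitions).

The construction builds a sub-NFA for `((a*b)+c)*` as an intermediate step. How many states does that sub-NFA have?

Fragment for `((a*b)+c)*`:
Each of the 3 symbol leaves contributes a 2-state fragment.
  a* : 4 states
  a*b : 6 states
  (a*b)+ : 8 states
  (a*b)+c : 10 states
  ((a*b)+c)* : 12 states

12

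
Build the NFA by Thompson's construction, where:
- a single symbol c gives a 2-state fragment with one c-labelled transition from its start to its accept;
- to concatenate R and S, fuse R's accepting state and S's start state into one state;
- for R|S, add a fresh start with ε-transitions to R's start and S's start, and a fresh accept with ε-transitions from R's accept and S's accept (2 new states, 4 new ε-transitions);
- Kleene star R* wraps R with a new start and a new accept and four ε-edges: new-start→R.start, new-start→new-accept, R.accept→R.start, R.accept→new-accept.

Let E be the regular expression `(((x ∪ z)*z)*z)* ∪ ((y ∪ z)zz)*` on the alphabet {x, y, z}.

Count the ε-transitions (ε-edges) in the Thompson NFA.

By structural recursion:
Each of the 8 symbol leaves contributes 0 ε-transitions.
  x ∪ z = 4 ε-transitions
  (x ∪ z)* = 8 ε-transitions
  (x ∪ z)*z = 8 ε-transitions
  ((x ∪ z)*z)* = 12 ε-transitions
  ((x ∪ z)*z)*z = 12 ε-transitions
  (((x ∪ z)*z)*z)* = 16 ε-transitions
  y ∪ z = 4 ε-transitions
  (y ∪ z)zz = 4 ε-transitions
  ((y ∪ z)zz)* = 8 ε-transitions
  (((x ∪ z)*z)*z)* ∪ ((y ∪ z)zz)* = 28 ε-transitions

28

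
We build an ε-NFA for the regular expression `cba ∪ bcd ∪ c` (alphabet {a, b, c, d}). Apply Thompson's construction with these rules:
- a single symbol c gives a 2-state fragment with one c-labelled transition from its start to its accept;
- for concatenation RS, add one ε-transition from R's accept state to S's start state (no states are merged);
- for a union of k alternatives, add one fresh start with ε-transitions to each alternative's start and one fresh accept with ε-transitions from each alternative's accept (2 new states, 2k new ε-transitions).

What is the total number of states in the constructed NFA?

Per subexpression:
Each of the 7 symbol leaves contributes a 2-state fragment.
  cba : 6 states
  bcd : 6 states
  cba ∪ bcd ∪ c : 16 states

16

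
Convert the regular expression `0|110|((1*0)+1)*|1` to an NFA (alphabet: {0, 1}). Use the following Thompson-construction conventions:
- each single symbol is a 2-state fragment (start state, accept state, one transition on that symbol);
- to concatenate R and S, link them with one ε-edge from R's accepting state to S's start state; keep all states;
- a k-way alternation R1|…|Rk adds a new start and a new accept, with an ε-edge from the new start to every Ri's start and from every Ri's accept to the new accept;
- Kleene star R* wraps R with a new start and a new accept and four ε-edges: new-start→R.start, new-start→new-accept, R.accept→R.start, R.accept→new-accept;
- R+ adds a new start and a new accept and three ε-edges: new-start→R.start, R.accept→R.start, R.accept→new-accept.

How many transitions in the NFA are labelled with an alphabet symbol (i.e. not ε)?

8

Recursing over subexpressions:
Each of the 8 symbol leaves contributes exactly 1 symbol transition.
  110 → 3 symbol transitions
  1* → 1 symbol transition
  1*0 → 2 symbol transitions
  (1*0)+ → 2 symbol transitions
  (1*0)+1 → 3 symbol transitions
  ((1*0)+1)* → 3 symbol transitions
  0|110|((1*0)+1)*|1 → 8 symbol transitions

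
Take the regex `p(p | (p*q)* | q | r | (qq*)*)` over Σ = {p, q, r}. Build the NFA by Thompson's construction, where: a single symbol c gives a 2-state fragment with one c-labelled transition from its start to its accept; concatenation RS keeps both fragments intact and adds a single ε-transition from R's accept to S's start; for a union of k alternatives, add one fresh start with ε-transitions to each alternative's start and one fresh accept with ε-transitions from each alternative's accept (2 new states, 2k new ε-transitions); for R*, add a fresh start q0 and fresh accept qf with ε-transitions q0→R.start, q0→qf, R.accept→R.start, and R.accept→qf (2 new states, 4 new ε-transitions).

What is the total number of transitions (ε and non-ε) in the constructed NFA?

Building bottom-up:
Each of the 8 symbol leaves contributes 1 transition (1 symbol, 0 ε).
  p* : 5 transitions (1 symbol, 4 ε)
  p*q : 7 transitions (2 symbol, 5 ε)
  (p*q)* : 11 transitions (2 symbol, 9 ε)
  q* : 5 transitions (1 symbol, 4 ε)
  qq* : 7 transitions (2 symbol, 5 ε)
  (qq*)* : 11 transitions (2 symbol, 9 ε)
  p | (p*q)* | q | r | (qq*)* : 35 transitions (7 symbol, 28 ε)
  p(p | (p*q)* | q | r | (qq*)*) : 37 transitions (8 symbol, 29 ε)

37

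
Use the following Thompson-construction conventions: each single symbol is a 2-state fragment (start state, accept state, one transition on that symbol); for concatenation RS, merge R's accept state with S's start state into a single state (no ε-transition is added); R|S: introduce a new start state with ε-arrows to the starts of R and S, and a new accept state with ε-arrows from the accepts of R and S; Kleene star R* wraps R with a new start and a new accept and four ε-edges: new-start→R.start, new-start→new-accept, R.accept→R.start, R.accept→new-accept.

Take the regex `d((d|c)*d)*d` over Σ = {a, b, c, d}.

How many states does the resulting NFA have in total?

13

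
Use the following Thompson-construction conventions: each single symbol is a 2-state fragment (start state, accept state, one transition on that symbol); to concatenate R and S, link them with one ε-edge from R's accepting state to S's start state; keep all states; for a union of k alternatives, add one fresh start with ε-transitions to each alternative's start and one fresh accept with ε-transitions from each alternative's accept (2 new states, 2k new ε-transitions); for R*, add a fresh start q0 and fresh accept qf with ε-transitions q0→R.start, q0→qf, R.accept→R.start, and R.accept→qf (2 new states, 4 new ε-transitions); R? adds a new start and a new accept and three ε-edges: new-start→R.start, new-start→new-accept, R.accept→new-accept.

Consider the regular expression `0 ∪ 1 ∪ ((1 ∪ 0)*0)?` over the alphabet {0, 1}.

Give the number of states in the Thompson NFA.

18

Building bottom-up:
Each of the 5 symbol leaves contributes a 2-state fragment.
  1 ∪ 0 → 6 states
  (1 ∪ 0)* → 8 states
  (1 ∪ 0)*0 → 10 states
  ((1 ∪ 0)*0)? → 12 states
  0 ∪ 1 ∪ ((1 ∪ 0)*0)? → 18 states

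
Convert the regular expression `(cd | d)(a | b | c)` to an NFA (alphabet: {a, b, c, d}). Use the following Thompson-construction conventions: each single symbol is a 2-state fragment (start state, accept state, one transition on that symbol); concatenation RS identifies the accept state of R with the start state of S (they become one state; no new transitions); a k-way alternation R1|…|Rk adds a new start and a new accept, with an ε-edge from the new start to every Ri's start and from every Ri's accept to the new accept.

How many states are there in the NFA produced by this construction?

Building bottom-up:
Each of the 6 symbol leaves contributes a 2-state fragment.
  cd → 3 states
  cd | d → 7 states
  a | b | c → 8 states
  (cd | d)(a | b | c) → 14 states

14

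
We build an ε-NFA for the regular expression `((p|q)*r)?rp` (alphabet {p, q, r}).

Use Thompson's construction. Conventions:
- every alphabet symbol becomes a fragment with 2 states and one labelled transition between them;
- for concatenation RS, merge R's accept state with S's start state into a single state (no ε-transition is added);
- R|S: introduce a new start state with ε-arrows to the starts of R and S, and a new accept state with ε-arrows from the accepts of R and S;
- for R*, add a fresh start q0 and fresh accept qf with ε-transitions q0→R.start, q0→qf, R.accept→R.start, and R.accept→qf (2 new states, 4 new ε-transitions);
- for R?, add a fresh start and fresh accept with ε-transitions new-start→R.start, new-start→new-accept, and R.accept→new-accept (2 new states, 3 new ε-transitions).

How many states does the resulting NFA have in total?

Per subexpression:
Each of the 5 symbol leaves contributes a 2-state fragment.
  p|q — 6 states
  (p|q)* — 8 states
  (p|q)*r — 9 states
  ((p|q)*r)? — 11 states
  ((p|q)*r)?rp — 13 states

13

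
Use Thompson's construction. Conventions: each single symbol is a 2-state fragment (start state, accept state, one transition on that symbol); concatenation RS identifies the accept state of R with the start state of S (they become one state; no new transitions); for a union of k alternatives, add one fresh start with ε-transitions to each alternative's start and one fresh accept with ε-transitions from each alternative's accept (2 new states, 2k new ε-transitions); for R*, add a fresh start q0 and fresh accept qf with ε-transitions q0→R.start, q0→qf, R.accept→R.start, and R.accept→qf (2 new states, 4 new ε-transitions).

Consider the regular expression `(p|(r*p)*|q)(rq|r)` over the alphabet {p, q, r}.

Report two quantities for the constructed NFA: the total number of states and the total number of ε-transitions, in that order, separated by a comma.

Bottom-up over the parse tree:
Each of the 7 symbol leaves contributes 2 states and 0 ε-transitions.
  r* = 4 states, 4 ε-transitions
  r*p = 5 states, 4 ε-transitions
  (r*p)* = 7 states, 8 ε-transitions
  p|(r*p)*|q = 13 states, 14 ε-transitions
  rq = 3 states, 0 ε-transitions
  rq|r = 7 states, 4 ε-transitions
  (p|(r*p)*|q)(rq|r) = 19 states, 18 ε-transitions

19, 18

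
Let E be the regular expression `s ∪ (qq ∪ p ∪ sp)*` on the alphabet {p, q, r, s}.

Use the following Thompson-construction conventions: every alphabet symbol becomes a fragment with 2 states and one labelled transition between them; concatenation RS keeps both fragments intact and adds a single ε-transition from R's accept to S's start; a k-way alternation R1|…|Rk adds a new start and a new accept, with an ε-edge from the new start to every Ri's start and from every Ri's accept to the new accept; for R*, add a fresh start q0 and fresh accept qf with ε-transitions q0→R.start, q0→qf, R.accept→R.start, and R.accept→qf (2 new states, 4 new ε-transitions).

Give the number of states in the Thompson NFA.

By structural recursion:
Each of the 6 symbol leaves contributes a 2-state fragment.
  qq : 4 states
  sp : 4 states
  qq ∪ p ∪ sp : 12 states
  (qq ∪ p ∪ sp)* : 14 states
  s ∪ (qq ∪ p ∪ sp)* : 18 states

18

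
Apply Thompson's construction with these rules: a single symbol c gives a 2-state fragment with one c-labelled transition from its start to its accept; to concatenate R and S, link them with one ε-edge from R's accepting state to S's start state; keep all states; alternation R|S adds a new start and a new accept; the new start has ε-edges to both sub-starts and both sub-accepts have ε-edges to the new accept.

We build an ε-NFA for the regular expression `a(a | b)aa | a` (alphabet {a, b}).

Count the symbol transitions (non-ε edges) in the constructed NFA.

Bottom-up over the parse tree:
Each of the 6 symbol leaves contributes exactly 1 symbol transition.
  a | b = 2 symbol transitions
  a(a | b)aa = 5 symbol transitions
  a(a | b)aa | a = 6 symbol transitions

6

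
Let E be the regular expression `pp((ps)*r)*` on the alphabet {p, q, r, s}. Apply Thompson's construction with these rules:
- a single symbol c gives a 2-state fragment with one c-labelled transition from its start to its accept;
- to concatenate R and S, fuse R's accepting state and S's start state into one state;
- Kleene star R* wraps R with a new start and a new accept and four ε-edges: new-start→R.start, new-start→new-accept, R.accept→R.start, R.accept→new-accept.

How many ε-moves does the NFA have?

Per subexpression:
Each of the 5 symbol leaves contributes 0 ε-transitions.
  ps : 0 ε-transitions
  (ps)* : 4 ε-transitions
  (ps)*r : 4 ε-transitions
  ((ps)*r)* : 8 ε-transitions
  pp((ps)*r)* : 8 ε-transitions

8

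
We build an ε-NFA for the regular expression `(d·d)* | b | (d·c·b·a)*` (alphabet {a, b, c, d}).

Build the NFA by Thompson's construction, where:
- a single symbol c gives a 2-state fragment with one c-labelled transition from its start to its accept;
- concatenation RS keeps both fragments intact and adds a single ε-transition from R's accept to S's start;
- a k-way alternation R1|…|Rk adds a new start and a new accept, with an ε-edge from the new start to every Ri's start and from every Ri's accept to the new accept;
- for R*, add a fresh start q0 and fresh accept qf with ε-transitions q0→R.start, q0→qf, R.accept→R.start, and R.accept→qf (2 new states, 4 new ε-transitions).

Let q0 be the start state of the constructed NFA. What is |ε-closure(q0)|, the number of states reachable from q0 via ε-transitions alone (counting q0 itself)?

9

Let C(F) = |ε-closure(F.start)| within fragment F, and note whether F accepts ε. Symbol fragments have C = 1 and do not accept ε. Then:
  d·d → |closure| equals the left operand's closure size = 1 (its accept is not ε-reachable, so the closure stops there)
  (d·d)* → the star's fresh start ε-reaches both the body's start and the fresh accept: |closure| = 2 + 1 = 3
  d·c·b·a → |closure| equals the left operand's closure size = 1 (its accept is not ε-reachable, so the closure stops there)
  (d·c·b·a)* → |closure| = 1 (new start) + 1 (body) + 1 (new accept) = 3
  (d·d)* | b | (d·c·b·a)* → new start ε-reaches every alternative's start; at least one alternative accepts ε, so the union's new accept is reached too: |closure| = 1 + 3 + 1 + 3 + 1 = 9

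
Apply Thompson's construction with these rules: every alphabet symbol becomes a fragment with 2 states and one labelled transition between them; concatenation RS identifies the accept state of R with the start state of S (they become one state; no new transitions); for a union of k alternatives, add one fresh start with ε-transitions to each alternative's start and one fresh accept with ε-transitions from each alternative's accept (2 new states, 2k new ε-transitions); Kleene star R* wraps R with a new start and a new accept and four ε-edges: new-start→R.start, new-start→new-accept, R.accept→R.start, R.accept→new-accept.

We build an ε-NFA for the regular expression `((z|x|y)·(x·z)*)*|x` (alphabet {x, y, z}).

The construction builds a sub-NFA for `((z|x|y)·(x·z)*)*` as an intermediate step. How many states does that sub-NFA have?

Fragment for `((z|x|y)·(x·z)*)*`:
Each of the 5 symbol leaves contributes a 2-state fragment.
  z|x|y = 8 states
  x·z = 3 states
  (x·z)* = 5 states
  (z|x|y)·(x·z)* = 12 states
  ((z|x|y)·(x·z)*)* = 14 states

14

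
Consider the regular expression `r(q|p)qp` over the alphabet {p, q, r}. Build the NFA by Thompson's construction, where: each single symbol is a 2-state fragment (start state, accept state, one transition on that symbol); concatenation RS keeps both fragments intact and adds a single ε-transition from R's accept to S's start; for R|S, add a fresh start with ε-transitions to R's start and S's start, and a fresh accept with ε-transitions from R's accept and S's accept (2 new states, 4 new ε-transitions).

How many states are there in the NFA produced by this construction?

By structural recursion:
Each of the 5 symbol leaves contributes a 2-state fragment.
  q|p : 6 states
  r(q|p)qp : 12 states

12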